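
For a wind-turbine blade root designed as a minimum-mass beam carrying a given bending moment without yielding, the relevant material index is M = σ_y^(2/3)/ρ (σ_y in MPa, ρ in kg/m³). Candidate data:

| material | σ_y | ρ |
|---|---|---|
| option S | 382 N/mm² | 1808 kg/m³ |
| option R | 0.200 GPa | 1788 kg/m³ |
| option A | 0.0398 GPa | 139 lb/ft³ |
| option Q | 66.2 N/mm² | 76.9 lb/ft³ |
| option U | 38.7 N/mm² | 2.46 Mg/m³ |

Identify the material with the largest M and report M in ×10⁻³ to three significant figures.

option S, M = 29.1×10⁻³

Normalizing units and computing the index:
  option S: σ_y = 382.0 MPa, ρ = 1808 kg/m³
  option R: σ_y = 200.0 MPa, ρ = 1788 kg/m³
  option A: σ_y = 39.80 MPa, ρ = 2227 kg/m³
  option Q: σ_y = 66.20 MPa, ρ = 1232 kg/m³
  option U: σ_y = 38.70 MPa, ρ = 2460 kg/m³
  option S: M = 29.1×10⁻³
  option R: M = 19.1×10⁻³
  option Q: M = 13.3×10⁻³
  option A: M = 5.24×10⁻³
  option U: M = 4.65×10⁻³
The maximum is for option S.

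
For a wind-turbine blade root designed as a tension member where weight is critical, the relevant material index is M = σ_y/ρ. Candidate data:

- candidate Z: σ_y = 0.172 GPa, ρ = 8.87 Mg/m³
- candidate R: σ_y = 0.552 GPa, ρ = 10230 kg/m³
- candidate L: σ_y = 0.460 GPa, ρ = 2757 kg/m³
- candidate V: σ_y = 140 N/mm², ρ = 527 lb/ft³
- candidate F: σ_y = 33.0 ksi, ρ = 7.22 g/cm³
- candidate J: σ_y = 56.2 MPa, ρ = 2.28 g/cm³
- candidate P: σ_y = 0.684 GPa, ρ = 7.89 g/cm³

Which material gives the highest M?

Convert each candidate to consistent units, then evaluate M:
  candidate Z: σ_y = 172.0 MPa, ρ = 8870 kg/m³
  candidate R: σ_y = 552.0 MPa, ρ = 10230 kg/m³
  candidate L: σ_y = 460.0 MPa, ρ = 2757 kg/m³
  candidate V: σ_y = 140.0 MPa, ρ = 8442 kg/m³
  candidate F: σ_y = 227.5 MPa, ρ = 7220 kg/m³
  candidate J: σ_y = 56.20 MPa, ρ = 2280 kg/m³
  candidate P: σ_y = 684.0 MPa, ρ = 7890 kg/m³
  candidate L: M = 167 kN·m/kg
  candidate P: M = 86.7 kN·m/kg
  candidate R: M = 54.0 kN·m/kg
  candidate F: M = 31.5 kN·m/kg
  candidate J: M = 24.6 kN·m/kg
  candidate Z: M = 19.4 kN·m/kg
  candidate V: M = 16.6 kN·m/kg
The maximum is for candidate L.

candidate L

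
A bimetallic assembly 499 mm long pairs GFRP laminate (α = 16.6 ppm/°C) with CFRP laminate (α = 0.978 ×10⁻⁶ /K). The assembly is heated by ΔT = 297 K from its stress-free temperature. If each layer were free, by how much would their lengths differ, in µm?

Δα = |16.6 − 0.978|×10⁻⁶/K = 15.6×10⁻⁶/K.
ΔL_mismatch = Δα·L·ΔT = 15.6×10⁻⁶ × 499.0 mm × 297.0 K = 2320 µm.

2320 µm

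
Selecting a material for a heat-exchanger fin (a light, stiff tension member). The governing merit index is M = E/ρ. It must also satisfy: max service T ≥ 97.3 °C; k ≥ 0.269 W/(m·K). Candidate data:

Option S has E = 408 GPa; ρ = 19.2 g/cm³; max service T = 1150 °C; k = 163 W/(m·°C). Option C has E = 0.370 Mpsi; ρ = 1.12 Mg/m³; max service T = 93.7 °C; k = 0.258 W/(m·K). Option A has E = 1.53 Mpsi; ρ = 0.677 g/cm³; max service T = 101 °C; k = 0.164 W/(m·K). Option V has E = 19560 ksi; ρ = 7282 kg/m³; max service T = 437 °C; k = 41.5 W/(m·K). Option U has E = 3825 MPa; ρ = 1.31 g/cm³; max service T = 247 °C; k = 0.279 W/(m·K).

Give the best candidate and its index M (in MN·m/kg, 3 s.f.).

Screen on constraints: max service T ≥ 97.3 °C; k ≥ 0.269 W/(m·K). Survivors: option S, option V, option U.
Normalizing units and computing the index:
  option S: E = 408.0 GPa, ρ = 19200 kg/m³
  option V: E = 134.9 GPa, ρ = 7282 kg/m³
  option U: E = 3.825 GPa, ρ = 1310 kg/m³
  option S: M = 21.2 MN·m/kg
  option V: M = 18.5 MN·m/kg
  option U: M = 2.92 MN·m/kg
The maximum is for option S.

option S, M = 21.2 MN·m/kg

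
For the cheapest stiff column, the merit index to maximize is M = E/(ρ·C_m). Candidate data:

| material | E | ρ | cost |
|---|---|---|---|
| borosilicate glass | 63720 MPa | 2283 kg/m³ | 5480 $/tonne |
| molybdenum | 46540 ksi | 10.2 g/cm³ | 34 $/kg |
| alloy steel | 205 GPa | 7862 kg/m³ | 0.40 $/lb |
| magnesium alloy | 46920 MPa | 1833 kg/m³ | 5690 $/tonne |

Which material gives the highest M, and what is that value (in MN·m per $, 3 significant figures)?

Convert each candidate to consistent units, then evaluate M:
  borosilicate glass: E = 63.72 GPa, ρ = 2283 kg/m³, cost = 5.480 $/kg
  molybdenum: E = 320.9 GPa, ρ = 10200 kg/m³, cost = 34.00 $/kg
  alloy steel: E = 205.0 GPa, ρ = 7862 kg/m³, cost = 0.8818 $/kg
  magnesium alloy: E = 46.92 GPa, ρ = 1833 kg/m³, cost = 5.690 $/kg
  alloy steel: M = 29.6 MN·m per $
  borosilicate glass: M = 5.09 MN·m per $
  magnesium alloy: M = 4.50 MN·m per $
  molybdenum: M = 0.925 MN·m per $
Alloy steel has the largest M.

alloy steel, M = 29.6 MN·m per $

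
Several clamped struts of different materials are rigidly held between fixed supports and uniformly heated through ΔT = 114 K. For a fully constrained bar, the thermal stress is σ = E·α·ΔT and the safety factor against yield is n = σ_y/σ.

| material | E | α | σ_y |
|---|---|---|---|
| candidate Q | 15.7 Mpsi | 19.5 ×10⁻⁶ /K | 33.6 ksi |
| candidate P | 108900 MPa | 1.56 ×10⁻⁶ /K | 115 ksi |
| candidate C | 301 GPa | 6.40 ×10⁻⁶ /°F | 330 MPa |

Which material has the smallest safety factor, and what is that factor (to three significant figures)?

Converting E to GPa, α to ×10⁻⁶/K, σ_y to MPa, then σ and n for each:
  candidate Q: E = 108.2, α = 19.5, σ_y = 231.7 → σ = 241 MPa, n = 0.963
  candidate P: E = 108.9, α = 1.56, σ_y = 792.9 → σ = 19.4 MPa, n = 40.9
  candidate C: E = 301.0, α = 11.5, σ_y = 330.0 → σ = 395 MPa, n = 0.835
Smallest n: candidate C with n = 0.835.

candidate C, n = 0.835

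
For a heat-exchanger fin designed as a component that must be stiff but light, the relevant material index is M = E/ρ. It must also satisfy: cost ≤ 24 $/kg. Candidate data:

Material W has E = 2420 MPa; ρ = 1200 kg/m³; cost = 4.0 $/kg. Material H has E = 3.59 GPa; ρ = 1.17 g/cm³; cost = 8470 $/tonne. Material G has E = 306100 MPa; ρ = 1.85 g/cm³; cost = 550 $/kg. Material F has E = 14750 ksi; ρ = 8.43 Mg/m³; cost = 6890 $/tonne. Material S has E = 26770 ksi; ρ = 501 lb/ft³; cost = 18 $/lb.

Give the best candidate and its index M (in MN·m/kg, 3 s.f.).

Screen on constraints: cost ≤ 24 $/kg. Survivors: material W, material H, material F.
After converting to SI:
  material W: E = 2.420 GPa, ρ = 1200 kg/m³
  material H: E = 3.590 GPa, ρ = 1170 kg/m³
  material F: E = 101.7 GPa, ρ = 8430 kg/m³
  material F: M = 12.1 MN·m/kg
  material H: M = 3.07 MN·m/kg
  material W: M = 2.02 MN·m/kg
Material F ranks first.

material F, M = 12.1 MN·m/kg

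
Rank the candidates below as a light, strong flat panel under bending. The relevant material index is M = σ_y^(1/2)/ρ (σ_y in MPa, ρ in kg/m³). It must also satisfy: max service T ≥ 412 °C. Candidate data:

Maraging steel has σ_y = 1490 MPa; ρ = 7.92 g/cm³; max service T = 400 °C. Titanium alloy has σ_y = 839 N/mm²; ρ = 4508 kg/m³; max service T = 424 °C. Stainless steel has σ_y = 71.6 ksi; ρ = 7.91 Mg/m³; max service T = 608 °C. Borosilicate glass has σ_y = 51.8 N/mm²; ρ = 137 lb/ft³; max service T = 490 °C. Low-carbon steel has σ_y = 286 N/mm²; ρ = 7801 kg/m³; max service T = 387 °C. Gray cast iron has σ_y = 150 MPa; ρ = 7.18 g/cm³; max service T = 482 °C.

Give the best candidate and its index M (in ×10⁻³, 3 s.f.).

Screen on constraints: max service T ≥ 412 °C. Survivors: titanium alloy, stainless steel, borosilicate glass, gray cast iron.
Convert each candidate to consistent units, then evaluate M:
  titanium alloy: σ_y = 839.0 MPa, ρ = 4508 kg/m³
  stainless steel: σ_y = 493.7 MPa, ρ = 7910 kg/m³
  borosilicate glass: σ_y = 51.80 MPa, ρ = 2195 kg/m³
  gray cast iron: σ_y = 150.0 MPa, ρ = 7180 kg/m³
  titanium alloy: M = 6.43×10⁻³
  borosilicate glass: M = 3.28×10⁻³
  stainless steel: M = 2.81×10⁻³
  gray cast iron: M = 1.71×10⁻³
Titanium alloy has the largest M.

titanium alloy, M = 6.43×10⁻³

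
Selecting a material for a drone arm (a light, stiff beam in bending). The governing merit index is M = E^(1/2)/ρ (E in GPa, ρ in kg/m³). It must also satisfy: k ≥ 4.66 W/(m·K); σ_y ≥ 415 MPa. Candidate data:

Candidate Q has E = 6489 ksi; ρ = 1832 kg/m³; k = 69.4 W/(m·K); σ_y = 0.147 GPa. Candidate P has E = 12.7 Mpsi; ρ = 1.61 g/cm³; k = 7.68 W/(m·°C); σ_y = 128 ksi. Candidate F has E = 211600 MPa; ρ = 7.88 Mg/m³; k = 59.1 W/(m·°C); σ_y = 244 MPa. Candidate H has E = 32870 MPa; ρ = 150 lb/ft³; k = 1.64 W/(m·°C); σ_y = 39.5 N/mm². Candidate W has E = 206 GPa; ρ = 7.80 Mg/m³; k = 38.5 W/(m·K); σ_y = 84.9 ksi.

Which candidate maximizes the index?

Screen on constraints: k ≥ 4.66 W/(m·K); σ_y ≥ 415 MPa. Survivors: candidate P, candidate W.
After converting to SI:
  candidate P: E = 87.56 GPa, ρ = 1610 kg/m³
  candidate W: E = 206.0 GPa, ρ = 7800 kg/m³
  candidate P: M = 5.81×10⁻³
  candidate W: M = 1.84×10⁻³
Candidate P has the largest M.

candidate P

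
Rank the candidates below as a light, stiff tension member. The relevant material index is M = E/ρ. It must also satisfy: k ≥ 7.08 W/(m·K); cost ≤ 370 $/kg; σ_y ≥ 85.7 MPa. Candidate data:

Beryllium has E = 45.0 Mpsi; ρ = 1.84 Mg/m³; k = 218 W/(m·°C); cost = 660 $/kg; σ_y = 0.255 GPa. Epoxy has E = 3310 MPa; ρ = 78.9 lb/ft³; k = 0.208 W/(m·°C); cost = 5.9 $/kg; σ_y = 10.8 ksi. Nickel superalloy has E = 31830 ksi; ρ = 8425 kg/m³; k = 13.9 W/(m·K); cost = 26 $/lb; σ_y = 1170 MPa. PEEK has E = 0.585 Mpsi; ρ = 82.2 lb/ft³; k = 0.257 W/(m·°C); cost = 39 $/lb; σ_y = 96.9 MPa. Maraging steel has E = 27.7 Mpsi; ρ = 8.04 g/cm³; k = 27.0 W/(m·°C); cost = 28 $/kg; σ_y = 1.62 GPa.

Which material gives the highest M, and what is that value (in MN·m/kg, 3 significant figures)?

nickel superalloy, M = 26.0 MN·m/kg

Screen on constraints: k ≥ 7.08 W/(m·K); cost ≤ 370 $/kg; σ_y ≥ 85.7 MPa. Survivors: nickel superalloy, maraging steel.
Convert each candidate to consistent units, then evaluate M:
  nickel superalloy: E = 219.5 GPa, ρ = 8425 kg/m³
  maraging steel: E = 191.0 GPa, ρ = 8040 kg/m³
  nickel superalloy: M = 26.0 MN·m/kg
  maraging steel: M = 23.8 MN·m/kg
The maximum is for nickel superalloy.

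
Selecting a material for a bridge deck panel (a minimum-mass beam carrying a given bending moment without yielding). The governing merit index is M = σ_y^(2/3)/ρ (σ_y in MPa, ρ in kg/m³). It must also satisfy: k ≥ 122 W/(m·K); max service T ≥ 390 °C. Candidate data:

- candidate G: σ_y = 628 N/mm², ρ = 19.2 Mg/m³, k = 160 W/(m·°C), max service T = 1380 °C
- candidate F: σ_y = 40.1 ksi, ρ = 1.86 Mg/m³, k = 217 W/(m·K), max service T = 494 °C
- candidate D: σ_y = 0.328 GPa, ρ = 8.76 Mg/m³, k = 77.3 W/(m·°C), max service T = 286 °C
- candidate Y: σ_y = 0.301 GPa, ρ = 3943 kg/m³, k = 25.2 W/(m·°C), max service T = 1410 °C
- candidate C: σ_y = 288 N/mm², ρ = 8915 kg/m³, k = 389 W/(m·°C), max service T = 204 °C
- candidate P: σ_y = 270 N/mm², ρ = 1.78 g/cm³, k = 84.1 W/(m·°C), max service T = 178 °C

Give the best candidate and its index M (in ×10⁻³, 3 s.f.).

candidate F, M = 22.8×10⁻³

Screen on constraints: k ≥ 122 W/(m·K); max service T ≥ 390 °C. Survivors: candidate G, candidate F.
Convert each candidate to consistent units, then evaluate M:
  candidate G: σ_y = 628.0 MPa, ρ = 19200 kg/m³
  candidate F: σ_y = 276.5 MPa, ρ = 1860 kg/m³
  candidate F: M = 22.8×10⁻³
  candidate G: M = 3.82×10⁻³
Candidate F ranks first.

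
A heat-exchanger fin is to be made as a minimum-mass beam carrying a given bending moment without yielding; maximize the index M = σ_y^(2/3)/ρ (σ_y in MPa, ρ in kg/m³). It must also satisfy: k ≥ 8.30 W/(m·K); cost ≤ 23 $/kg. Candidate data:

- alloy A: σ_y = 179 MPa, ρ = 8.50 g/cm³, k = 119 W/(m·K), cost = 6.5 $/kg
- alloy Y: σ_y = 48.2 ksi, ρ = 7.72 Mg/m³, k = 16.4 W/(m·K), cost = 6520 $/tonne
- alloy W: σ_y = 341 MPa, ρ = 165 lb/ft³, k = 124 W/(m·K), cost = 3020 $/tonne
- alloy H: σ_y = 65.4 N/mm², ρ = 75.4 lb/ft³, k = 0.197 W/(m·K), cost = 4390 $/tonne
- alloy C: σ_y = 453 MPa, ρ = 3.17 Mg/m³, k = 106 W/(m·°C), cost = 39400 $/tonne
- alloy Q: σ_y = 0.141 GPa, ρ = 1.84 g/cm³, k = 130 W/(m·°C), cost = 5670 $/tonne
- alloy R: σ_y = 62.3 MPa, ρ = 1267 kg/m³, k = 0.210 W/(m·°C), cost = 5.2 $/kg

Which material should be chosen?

alloy W

Screen on constraints: k ≥ 8.30 W/(m·K); cost ≤ 23 $/kg. Survivors: alloy A, alloy Y, alloy W, alloy Q.
Putting every candidate on a common basis:
  alloy A: σ_y = 179.0 MPa, ρ = 8500 kg/m³
  alloy Y: σ_y = 332.3 MPa, ρ = 7720 kg/m³
  alloy W: σ_y = 341.0 MPa, ρ = 2643 kg/m³
  alloy Q: σ_y = 141.0 MPa, ρ = 1840 kg/m³
  alloy W: M = 18.5×10⁻³
  alloy Q: M = 14.7×10⁻³
  alloy Y: M = 6.21×10⁻³
  alloy A: M = 3.74×10⁻³
Highest index: alloy W.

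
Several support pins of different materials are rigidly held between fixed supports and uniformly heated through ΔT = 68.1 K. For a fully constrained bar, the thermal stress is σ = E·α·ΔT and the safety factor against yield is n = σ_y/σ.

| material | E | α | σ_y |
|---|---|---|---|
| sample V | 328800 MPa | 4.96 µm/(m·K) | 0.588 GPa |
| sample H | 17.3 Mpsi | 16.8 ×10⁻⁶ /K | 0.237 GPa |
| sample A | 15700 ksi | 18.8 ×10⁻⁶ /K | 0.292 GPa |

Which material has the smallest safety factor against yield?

sample H

In consistent units (E in GPa, α in ×10⁻⁶/K, σ_y in MPa):
  sample V: E = 328.8, α = 4.96, σ_y = 588.0 → σ = 111 MPa, n = 5.29
  sample H: E = 119.3, α = 16.8, σ_y = 237.0 → σ = 136 MPa, n = 1.74
  sample A: E = 108.2, α = 18.8, σ_y = 292.0 → σ = 139 MPa, n = 2.11
The minimum is sample H at n = 1.74.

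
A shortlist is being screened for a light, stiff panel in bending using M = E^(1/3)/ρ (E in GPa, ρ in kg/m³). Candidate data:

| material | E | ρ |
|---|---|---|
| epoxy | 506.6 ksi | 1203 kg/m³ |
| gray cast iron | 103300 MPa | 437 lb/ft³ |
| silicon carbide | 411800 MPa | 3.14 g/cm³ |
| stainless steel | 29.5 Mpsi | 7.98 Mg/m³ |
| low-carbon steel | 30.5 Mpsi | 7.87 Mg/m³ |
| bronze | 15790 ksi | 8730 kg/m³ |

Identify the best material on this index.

Normalizing units and computing the index:
  epoxy: E = 3.493 GPa, ρ = 1203 kg/m³
  gray cast iron: E = 103.3 GPa, ρ = 7000 kg/m³
  silicon carbide: E = 411.8 GPa, ρ = 3140 kg/m³
  stainless steel: E = 203.4 GPa, ρ = 7980 kg/m³
  low-carbon steel: E = 210.3 GPa, ρ = 7870 kg/m³
  bronze: E = 108.9 GPa, ρ = 8730 kg/m³
  silicon carbide: M = 2.37×10⁻³
  epoxy: M = 1.26×10⁻³
  low-carbon steel: M = 0.756×10⁻³
  stainless steel: M = 0.737×10⁻³
  gray cast iron: M = 0.670×10⁻³
  bronze: M = 0.547×10⁻³
Silicon carbide has the largest M.

silicon carbide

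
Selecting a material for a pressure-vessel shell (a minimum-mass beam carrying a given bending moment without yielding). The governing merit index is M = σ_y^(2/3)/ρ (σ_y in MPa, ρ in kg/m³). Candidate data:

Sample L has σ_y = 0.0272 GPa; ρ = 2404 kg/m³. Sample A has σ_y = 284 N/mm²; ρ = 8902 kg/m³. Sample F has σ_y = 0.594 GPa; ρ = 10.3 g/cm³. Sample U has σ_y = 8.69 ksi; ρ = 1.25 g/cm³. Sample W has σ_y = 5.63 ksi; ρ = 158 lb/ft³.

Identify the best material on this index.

Convert each candidate to consistent units, then evaluate M:
  sample L: σ_y = 27.20 MPa, ρ = 2404 kg/m³
  sample A: σ_y = 284.0 MPa, ρ = 8902 kg/m³
  sample F: σ_y = 594.0 MPa, ρ = 10300 kg/m³
  sample U: σ_y = 59.92 MPa, ρ = 1250 kg/m³
  sample W: σ_y = 38.82 MPa, ρ = 2531 kg/m³
  sample U: M = 12.2×10⁻³
  sample F: M = 6.86×10⁻³
  sample A: M = 4.85×10⁻³
  sample W: M = 4.53×10⁻³
  sample L: M = 3.76×10⁻³
Sample U has the largest M.

sample U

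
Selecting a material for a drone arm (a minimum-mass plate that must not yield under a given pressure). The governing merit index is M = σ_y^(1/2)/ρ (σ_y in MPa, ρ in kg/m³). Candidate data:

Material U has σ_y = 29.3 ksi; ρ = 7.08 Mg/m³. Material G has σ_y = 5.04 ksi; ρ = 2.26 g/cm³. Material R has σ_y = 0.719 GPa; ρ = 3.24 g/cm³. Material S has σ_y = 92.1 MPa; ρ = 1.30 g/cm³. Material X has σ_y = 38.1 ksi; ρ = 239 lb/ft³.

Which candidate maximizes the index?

Putting every candidate on a common basis:
  material U: σ_y = 202.0 MPa, ρ = 7080 kg/m³
  material G: σ_y = 34.75 MPa, ρ = 2260 kg/m³
  material R: σ_y = 719.0 MPa, ρ = 3240 kg/m³
  material S: σ_y = 92.10 MPa, ρ = 1300 kg/m³
  material X: σ_y = 262.7 MPa, ρ = 3828 kg/m³
  material R: M = 8.28×10⁻³
  material S: M = 7.38×10⁻³
  material X: M = 4.23×10⁻³
  material G: M = 2.61×10⁻³
  material U: M = 2.01×10⁻³
The maximum is for material R.

material R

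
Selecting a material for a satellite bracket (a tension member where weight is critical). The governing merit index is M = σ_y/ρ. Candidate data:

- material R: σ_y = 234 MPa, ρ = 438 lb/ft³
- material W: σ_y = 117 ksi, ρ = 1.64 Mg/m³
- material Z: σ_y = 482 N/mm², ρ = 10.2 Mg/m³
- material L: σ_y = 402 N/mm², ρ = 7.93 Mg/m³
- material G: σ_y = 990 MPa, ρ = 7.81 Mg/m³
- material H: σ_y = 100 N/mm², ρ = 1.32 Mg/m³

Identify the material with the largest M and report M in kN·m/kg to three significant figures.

Normalizing units and computing the index:
  material R: σ_y = 234.0 MPa, ρ = 7016 kg/m³
  material W: σ_y = 806.7 MPa, ρ = 1640 kg/m³
  material Z: σ_y = 482.0 MPa, ρ = 10200 kg/m³
  material L: σ_y = 402.0 MPa, ρ = 7930 kg/m³
  material G: σ_y = 990.0 MPa, ρ = 7810 kg/m³
  material H: σ_y = 100.0 MPa, ρ = 1320 kg/m³
  material W: M = 492 kN·m/kg
  material G: M = 127 kN·m/kg
  material H: M = 75.8 kN·m/kg
  material L: M = 50.7 kN·m/kg
  material Z: M = 47.3 kN·m/kg
  material R: M = 33.4 kN·m/kg
Highest index: material W.

material W, M = 492 kN·m/kg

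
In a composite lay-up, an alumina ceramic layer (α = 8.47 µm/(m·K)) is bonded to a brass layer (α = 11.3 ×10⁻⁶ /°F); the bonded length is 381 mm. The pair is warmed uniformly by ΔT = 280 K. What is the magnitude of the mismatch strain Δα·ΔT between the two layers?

brass: α = 11.3×10⁻⁶/°F × 9/5 = 20.3×10⁻⁶/K.
Δα = |8.47 − 20.3|×10⁻⁶/K = 11.9×10⁻⁶/K.
Mismatch strain = Δα·ΔT = 11.9×10⁻⁶ × 280.0 = 3.32×10⁻³.

3.32×10⁻³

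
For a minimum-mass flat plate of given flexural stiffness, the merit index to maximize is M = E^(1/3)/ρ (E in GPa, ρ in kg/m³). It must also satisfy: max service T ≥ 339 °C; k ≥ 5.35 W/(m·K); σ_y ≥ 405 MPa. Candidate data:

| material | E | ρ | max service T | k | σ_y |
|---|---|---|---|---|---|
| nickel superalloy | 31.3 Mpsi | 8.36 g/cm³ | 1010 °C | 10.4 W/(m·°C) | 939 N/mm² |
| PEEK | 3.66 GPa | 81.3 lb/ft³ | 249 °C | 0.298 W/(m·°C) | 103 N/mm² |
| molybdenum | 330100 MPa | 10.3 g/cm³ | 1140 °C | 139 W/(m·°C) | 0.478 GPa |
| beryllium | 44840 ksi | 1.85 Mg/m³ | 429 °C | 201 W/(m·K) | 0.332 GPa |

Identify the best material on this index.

Screen on constraints: max service T ≥ 339 °C; k ≥ 5.35 W/(m·K); σ_y ≥ 405 MPa. Survivors: nickel superalloy, molybdenum.
In SI units:
  nickel superalloy: E = 215.8 GPa, ρ = 8360 kg/m³
  molybdenum: E = 330.1 GPa, ρ = 10300 kg/m³
  nickel superalloy: M = 0.717×10⁻³
  molybdenum: M = 0.671×10⁻³
Highest index: nickel superalloy.

nickel superalloy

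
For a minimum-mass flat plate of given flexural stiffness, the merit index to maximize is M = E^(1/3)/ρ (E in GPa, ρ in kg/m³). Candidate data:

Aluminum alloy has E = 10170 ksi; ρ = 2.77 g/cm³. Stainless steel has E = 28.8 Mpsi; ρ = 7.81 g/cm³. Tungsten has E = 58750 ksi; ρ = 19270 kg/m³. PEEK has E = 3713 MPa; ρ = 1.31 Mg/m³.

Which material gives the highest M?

aluminum alloy

Convert each candidate to consistent units, then evaluate M:
  aluminum alloy: E = 70.12 GPa, ρ = 2770 kg/m³
  stainless steel: E = 198.6 GPa, ρ = 7810 kg/m³
  tungsten: E = 405.1 GPa, ρ = 19270 kg/m³
  PEEK: E = 3.713 GPa, ρ = 1310 kg/m³
  aluminum alloy: M = 1.49×10⁻³
  PEEK: M = 1.18×10⁻³
  stainless steel: M = 0.747×10⁻³
  tungsten: M = 0.384×10⁻³
Aluminum alloy has the largest M.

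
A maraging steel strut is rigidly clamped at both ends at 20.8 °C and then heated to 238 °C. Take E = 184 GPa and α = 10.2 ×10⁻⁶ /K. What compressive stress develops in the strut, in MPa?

408 MPa

ΔT = 217.2 K. Constrained thermal stress σ = E·α·ΔT = 184.0×10³ MPa × 10.2×10⁻⁶ × 217.2 = 408 MPa (compressive).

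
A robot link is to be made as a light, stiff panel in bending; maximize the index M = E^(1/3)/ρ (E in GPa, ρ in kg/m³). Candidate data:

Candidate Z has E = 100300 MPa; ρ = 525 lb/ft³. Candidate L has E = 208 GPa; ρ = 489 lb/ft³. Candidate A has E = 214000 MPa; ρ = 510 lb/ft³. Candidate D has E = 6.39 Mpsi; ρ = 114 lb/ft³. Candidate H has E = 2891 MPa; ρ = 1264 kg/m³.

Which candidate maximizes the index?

Convert each candidate to consistent units, then evaluate M:
  candidate Z: E = 100.3 GPa, ρ = 8410 kg/m³
  candidate L: E = 208.0 GPa, ρ = 7833 kg/m³
  candidate A: E = 214.0 GPa, ρ = 8169 kg/m³
  candidate D: E = 44.06 GPa, ρ = 1826 kg/m³
  candidate H: E = 2.891 GPa, ρ = 1264 kg/m³
  candidate D: M = 1.93×10⁻³
  candidate H: M = 1.13×10⁻³
  candidate L: M = 0.756×10⁻³
  candidate A: M = 0.732×10⁻³
  candidate Z: M = 0.552×10⁻³
Candidate D ranks first.

candidate D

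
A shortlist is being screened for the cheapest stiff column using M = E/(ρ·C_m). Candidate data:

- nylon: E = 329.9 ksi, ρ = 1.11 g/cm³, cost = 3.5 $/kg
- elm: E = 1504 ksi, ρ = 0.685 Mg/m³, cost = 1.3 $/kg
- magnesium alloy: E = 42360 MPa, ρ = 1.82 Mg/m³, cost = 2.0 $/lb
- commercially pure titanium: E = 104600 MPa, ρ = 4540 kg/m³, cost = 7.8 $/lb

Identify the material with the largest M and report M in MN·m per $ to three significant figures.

elm, M = 11.6 MN·m per $

In SI units:
  nylon: E = 2.275 GPa, ρ = 1110 kg/m³, cost = 3.500 $/kg
  elm: E = 10.37 GPa, ρ = 685.0 kg/m³, cost = 1.300 $/kg
  magnesium alloy: E = 42.36 GPa, ρ = 1820 kg/m³, cost = 4.409 $/kg
  commercially pure titanium: E = 104.6 GPa, ρ = 4540 kg/m³, cost = 17.20 $/kg
  elm: M = 11.6 MN·m per $
  magnesium alloy: M = 5.28 MN·m per $
  commercially pure titanium: M = 1.34 MN·m per $
  nylon: M = 0.585 MN·m per $
Elm has the largest M.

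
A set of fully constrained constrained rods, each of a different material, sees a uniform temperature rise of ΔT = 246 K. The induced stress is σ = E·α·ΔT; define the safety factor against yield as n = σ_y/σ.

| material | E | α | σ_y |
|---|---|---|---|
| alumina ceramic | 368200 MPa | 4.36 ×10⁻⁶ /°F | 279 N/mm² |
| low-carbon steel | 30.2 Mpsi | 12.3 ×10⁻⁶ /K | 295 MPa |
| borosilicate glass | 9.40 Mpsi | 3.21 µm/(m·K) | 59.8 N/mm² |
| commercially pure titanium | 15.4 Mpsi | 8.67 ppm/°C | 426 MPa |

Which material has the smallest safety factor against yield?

alumina ceramic

Per material, after unit conversion:
  alumina ceramic: E = 368.2, α = 7.85, σ_y = 279.0 → σ = 711 MPa, n = 0.392
  low-carbon steel: E = 208.2, α = 12.3, σ_y = 295.0 → σ = 630 MPa, n = 0.468
  borosilicate glass: E = 64.81, α = 3.21, σ_y = 59.80 → σ = 51.2 MPa, n = 1.17
  commercially pure titanium: E = 106.2, α = 8.67, σ_y = 426.0 → σ = 226 MPa, n = 1.88
The minimum is alumina ceramic at n = 0.392.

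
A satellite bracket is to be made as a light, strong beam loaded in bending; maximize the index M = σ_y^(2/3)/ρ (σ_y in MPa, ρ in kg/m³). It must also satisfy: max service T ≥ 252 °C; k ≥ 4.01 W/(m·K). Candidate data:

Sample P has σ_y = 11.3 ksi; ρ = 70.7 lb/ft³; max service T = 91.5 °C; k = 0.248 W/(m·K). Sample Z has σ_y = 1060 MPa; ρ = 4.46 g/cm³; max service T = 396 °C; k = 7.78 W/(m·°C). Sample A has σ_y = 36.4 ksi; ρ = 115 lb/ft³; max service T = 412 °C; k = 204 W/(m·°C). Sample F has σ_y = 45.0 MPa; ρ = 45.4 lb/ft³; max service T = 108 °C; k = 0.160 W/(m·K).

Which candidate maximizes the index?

Screen on constraints: max service T ≥ 252 °C; k ≥ 4.01 W/(m·K). Survivors: sample Z, sample A.
After converting to SI:
  sample Z: σ_y = 1060 MPa, ρ = 4460 kg/m³
  sample A: σ_y = 251.0 MPa, ρ = 1842 kg/m³
  sample Z: M = 23.3×10⁻³
  sample A: M = 21.6×10⁻³
Sample Z ranks first.

sample Z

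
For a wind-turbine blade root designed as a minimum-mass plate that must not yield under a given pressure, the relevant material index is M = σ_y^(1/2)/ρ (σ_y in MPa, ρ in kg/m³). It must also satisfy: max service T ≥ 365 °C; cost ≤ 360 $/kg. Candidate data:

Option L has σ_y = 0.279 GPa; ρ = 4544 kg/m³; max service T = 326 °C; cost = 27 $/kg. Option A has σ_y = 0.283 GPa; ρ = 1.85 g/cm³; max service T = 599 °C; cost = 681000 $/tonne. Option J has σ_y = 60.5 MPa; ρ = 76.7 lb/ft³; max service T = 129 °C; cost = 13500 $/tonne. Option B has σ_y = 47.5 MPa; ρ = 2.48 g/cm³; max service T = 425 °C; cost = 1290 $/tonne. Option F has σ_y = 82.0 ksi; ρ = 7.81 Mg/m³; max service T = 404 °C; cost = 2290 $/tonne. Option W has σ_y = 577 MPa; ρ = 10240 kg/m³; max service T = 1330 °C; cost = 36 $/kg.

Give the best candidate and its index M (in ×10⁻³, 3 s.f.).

option F, M = 3.04×10⁻³

Screen on constraints: max service T ≥ 365 °C; cost ≤ 360 $/kg. Survivors: option B, option F, option W.
After converting to SI:
  option B: σ_y = 47.50 MPa, ρ = 2480 kg/m³
  option F: σ_y = 565.4 MPa, ρ = 7810 kg/m³
  option W: σ_y = 577.0 MPa, ρ = 10240 kg/m³
  option F: M = 3.04×10⁻³
  option B: M = 2.78×10⁻³
  option W: M = 2.35×10⁻³
Option F has the largest M.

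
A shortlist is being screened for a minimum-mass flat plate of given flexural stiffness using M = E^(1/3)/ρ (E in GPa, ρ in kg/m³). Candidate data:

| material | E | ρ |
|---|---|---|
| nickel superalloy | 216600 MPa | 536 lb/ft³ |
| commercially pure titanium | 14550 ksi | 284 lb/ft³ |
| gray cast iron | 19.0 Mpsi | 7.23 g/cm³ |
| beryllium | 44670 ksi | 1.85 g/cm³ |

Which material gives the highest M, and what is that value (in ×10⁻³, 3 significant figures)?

Convert each candidate to consistent units, then evaluate M:
  nickel superalloy: E = 216.6 GPa, ρ = 8586 kg/m³
  commercially pure titanium: E = 100.3 GPa, ρ = 4549 kg/m³
  gray cast iron: E = 131.0 GPa, ρ = 7230 kg/m³
  beryllium: E = 308.0 GPa, ρ = 1850 kg/m³
  beryllium: M = 3.65×10⁻³
  commercially pure titanium: M = 1.02×10⁻³
  gray cast iron: M = 0.702×10⁻³
  nickel superalloy: M = 0.699×10⁻³
Beryllium has the largest M.

beryllium, M = 3.65×10⁻³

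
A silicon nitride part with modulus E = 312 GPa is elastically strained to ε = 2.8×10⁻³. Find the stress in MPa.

874 MPa

σ = E·ε = 312000 MPa × 2.8×10⁻³ = 874 MPa.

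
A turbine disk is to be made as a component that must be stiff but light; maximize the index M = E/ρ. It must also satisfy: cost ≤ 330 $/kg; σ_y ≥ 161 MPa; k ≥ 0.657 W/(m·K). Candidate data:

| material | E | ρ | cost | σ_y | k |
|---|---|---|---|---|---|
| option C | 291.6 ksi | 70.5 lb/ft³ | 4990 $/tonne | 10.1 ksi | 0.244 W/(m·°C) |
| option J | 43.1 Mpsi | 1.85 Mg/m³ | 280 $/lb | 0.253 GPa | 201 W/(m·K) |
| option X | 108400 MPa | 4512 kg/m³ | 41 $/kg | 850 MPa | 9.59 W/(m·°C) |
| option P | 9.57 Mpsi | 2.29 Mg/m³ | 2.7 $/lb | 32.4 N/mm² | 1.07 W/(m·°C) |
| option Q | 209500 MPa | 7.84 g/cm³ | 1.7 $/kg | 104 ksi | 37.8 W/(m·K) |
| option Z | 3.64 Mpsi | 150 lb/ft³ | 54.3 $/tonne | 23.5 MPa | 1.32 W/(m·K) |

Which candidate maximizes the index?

option Q

Screen on constraints: cost ≤ 330 $/kg; σ_y ≥ 161 MPa; k ≥ 0.657 W/(m·K). Survivors: option X, option Q.
Normalizing units and computing the index:
  option X: E = 108.4 GPa, ρ = 4512 kg/m³
  option Q: E = 209.5 GPa, ρ = 7840 kg/m³
  option Q: M = 26.7 MN·m/kg
  option X: M = 24.0 MN·m/kg
Option Q has the largest M.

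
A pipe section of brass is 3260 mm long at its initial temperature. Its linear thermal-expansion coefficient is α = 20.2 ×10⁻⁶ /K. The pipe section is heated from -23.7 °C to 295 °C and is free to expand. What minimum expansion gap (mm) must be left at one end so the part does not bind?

ΔT = 295 − (-23.7) = 318.7 K.
ΔL = α·L₀·ΔT = 20.2×10⁻⁶ × 3260 mm × 318.7 K = 21.0 mm.

21.0 mm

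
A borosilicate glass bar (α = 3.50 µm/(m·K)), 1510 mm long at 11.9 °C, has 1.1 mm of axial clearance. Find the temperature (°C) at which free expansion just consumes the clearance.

α·L₀·ΔT = 1.1 mm ⇒ ΔT = 1.1 / (3.50×10⁻⁶ × 1510.0) = 208.1 K.
T = 11.9 + 208.1 = 220.0 °C.

220 °C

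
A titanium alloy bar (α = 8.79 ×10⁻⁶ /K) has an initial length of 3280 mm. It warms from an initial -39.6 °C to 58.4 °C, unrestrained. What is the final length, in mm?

ΔT = 58.4 − (-39.6) = 98.00 K.
ΔL = α·L₀·ΔT = 8.79×10⁻⁶ × 3280 mm × 98.00 K = 2.83 mm.
L = L₀ + ΔL = 3280 + 2.83 = 3282.8 mm.

3282.8 mm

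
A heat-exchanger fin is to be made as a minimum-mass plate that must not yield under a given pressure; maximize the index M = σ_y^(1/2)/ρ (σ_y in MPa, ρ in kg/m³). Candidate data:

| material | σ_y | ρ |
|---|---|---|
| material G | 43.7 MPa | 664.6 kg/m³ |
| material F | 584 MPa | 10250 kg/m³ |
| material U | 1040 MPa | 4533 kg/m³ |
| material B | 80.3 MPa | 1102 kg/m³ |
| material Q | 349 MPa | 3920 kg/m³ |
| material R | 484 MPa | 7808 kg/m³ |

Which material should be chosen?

material G

Evaluate M for each candidate:
  material G: M = 9.95×10⁻³
  material B: M = 8.13×10⁻³
  material U: M = 7.11×10⁻³
  material Q: M = 4.77×10⁻³
  material R: M = 2.82×10⁻³
  material F: M = 2.36×10⁻³
Highest index: material G.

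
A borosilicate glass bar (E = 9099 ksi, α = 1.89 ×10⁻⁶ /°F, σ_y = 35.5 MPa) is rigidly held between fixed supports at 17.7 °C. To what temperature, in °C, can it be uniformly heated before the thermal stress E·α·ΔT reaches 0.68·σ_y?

131 °C

E = 9099 ksi = 62.74 GPa.
α = 1.89×10⁻⁶/°F × 9/5 = 3.40×10⁻⁶/K.
E·α·ΔT = 24.14 MPa ⇒ ΔT = 24.14 / (62.74×10³ × 3.40×10⁻⁶) = 113.1 K.
T = 17.7 + 113.1 = 130.8 °C.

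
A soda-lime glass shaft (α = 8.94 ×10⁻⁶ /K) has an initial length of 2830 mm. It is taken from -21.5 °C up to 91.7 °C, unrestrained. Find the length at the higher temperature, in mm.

ΔT = 91.7 − (-21.5) = 113.2 K.
ΔL = α·L₀·ΔT = 8.94×10⁻⁶ × 2830 mm × 113.2 K = 2.86 mm.
L = L₀ + ΔL = 2830 + 2.86 = 2832.9 mm.

2832.9 mm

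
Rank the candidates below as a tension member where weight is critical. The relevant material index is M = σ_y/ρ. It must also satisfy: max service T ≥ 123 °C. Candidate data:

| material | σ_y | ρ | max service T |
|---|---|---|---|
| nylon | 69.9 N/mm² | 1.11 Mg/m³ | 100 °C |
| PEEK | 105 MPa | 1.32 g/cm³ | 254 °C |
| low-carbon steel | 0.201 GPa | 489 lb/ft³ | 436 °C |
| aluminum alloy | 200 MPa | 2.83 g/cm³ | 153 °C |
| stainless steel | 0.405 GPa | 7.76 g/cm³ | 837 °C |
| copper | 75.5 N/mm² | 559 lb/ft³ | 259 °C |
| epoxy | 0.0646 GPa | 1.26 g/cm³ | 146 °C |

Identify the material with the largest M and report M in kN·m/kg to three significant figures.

PEEK, M = 79.5 kN·m/kg

Screen on constraints: max service T ≥ 123 °C. Survivors: PEEK, low-carbon steel, aluminum alloy, stainless steel, copper, epoxy.
Normalizing units and computing the index:
  PEEK: σ_y = 105.0 MPa, ρ = 1320 kg/m³
  low-carbon steel: σ_y = 201.0 MPa, ρ = 7833 kg/m³
  aluminum alloy: σ_y = 200.0 MPa, ρ = 2830 kg/m³
  stainless steel: σ_y = 405.0 MPa, ρ = 7760 kg/m³
  copper: σ_y = 75.50 MPa, ρ = 8954 kg/m³
  epoxy: σ_y = 64.60 MPa, ρ = 1260 kg/m³
  PEEK: M = 79.5 kN·m/kg
  aluminum alloy: M = 70.7 kN·m/kg
  stainless steel: M = 52.2 kN·m/kg
  epoxy: M = 51.3 kN·m/kg
  low-carbon steel: M = 25.7 kN·m/kg
  copper: M = 8.43 kN·m/kg
PEEK ranks first.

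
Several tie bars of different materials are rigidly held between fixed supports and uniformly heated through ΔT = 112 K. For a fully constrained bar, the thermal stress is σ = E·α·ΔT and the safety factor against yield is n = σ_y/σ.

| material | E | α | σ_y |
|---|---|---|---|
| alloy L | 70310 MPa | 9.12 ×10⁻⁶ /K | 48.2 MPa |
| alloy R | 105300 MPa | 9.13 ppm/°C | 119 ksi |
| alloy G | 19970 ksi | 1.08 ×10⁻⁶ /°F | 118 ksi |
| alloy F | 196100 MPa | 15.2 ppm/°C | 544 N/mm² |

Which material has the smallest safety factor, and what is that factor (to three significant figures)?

Per material, after unit conversion:
  alloy L: E = 70.31, α = 9.12, σ_y = 48.20 → σ = 71.8 MPa, n = 0.671
  alloy R: E = 105.3, α = 9.13, σ_y = 820.5 → σ = 108 MPa, n = 7.62
  alloy G: E = 137.7, α = 1.94, σ_y = 813.6 → σ = 30.0 MPa, n = 27.1
  alloy F: E = 196.1, α = 15.2, σ_y = 544.0 → σ = 334 MPa, n = 1.63
The minimum is alloy L at n = 0.671.

alloy L, n = 0.671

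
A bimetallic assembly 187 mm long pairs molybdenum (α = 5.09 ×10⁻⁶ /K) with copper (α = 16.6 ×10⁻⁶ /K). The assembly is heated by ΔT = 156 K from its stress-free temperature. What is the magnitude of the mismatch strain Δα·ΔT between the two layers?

Δα = |5.09 − 16.6|×10⁻⁶/K = 11.5×10⁻⁶/K.
Mismatch strain = Δα·ΔT = 11.5×10⁻⁶ × 156.0 = 1.80×10⁻³.

1.80×10⁻³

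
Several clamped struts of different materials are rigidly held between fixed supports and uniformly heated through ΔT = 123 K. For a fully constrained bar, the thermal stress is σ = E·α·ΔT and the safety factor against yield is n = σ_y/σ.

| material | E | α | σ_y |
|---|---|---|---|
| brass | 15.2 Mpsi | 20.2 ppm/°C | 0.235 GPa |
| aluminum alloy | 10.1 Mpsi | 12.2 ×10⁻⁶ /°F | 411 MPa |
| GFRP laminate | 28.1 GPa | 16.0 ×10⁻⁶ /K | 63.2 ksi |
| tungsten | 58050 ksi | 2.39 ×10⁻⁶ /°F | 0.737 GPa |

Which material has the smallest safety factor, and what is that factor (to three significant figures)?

With everything in SI (GPa, ×10⁻⁶/K, MPa):
  brass: E = 104.8, α = 20.2, σ_y = 235.0 → σ = 260 MPa, n = 0.903
  aluminum alloy: E = 69.64, α = 22.0, σ_y = 411.0 → σ = 188 MPa, n = 2.19
  GFRP laminate: E = 28.10, α = 16.0, σ_y = 435.7 → σ = 55.3 MPa, n = 7.88
  tungsten: E = 400.2, α = 4.30, σ_y = 737.0 → σ = 212 MPa, n = 3.48
Smallest n: brass with n = 0.903.

brass, n = 0.903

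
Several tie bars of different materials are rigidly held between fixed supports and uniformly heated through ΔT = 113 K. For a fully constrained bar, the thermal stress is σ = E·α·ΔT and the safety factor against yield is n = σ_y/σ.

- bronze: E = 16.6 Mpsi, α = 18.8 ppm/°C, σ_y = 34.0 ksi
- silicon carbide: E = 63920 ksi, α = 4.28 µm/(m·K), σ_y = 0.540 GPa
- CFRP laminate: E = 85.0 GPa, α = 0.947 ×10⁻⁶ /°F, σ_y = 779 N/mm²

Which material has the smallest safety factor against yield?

Per material, after unit conversion:
  bronze: E = 114.5, α = 18.8, σ_y = 234.4 → σ = 243 MPa, n = 0.964
  silicon carbide: E = 440.7, α = 4.28, σ_y = 540.0 → σ = 213 MPa, n = 2.53
  CFRP laminate: E = 85.00, α = 1.70, σ_y = 779.0 → σ = 16.4 MPa, n = 47.6
The minimum is bronze at n = 0.964.

bronze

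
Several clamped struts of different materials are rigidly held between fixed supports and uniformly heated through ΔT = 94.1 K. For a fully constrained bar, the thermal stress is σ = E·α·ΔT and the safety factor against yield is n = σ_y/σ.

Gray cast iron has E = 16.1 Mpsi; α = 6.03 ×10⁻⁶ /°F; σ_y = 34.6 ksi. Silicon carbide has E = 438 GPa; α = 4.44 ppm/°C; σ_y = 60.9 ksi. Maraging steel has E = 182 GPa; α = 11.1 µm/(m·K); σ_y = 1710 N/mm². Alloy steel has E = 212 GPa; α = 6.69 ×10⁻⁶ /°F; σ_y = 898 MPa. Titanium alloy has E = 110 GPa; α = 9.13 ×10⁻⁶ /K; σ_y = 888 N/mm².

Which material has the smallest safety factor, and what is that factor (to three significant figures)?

With everything in SI (GPa, ×10⁻⁶/K, MPa):
  gray cast iron: E = 111.0, α = 10.9, σ_y = 238.6 → σ = 113 MPa, n = 2.10
  silicon carbide: E = 438.0, α = 4.44, σ_y = 419.9 → σ = 183 MPa, n = 2.29
  maraging steel: E = 182.0, α = 11.1, σ_y = 1710 → σ = 190 MPa, n = 9.00
  alloy steel: E = 212.0, α = 12.0, σ_y = 898.0 → σ = 240 MPa, n = 3.74
  titanium alloy: E = 110.0, α = 9.13, σ_y = 888.0 → σ = 94.5 MPa, n = 9.40
The minimum is gray cast iron at n = 2.10.

gray cast iron, n = 2.10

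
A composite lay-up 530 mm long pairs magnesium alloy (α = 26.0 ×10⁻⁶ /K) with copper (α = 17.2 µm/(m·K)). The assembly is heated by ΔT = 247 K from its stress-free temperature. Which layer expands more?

magnesium alloy

α(magnesium alloy) = 26.0×10⁻⁶/K vs α(copper) = 17.2×10⁻⁶/K.
Higher α expands more for the same ΔT: magnesium alloy.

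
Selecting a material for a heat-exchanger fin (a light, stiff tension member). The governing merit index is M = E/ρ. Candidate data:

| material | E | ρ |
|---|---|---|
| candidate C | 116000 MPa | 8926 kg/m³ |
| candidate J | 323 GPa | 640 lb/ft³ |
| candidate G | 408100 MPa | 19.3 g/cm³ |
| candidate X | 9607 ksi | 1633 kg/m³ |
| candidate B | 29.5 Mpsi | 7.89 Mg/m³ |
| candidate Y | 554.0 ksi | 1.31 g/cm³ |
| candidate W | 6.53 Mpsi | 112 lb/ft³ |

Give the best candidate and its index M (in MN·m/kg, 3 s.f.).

Convert each candidate to consistent units, then evaluate M:
  candidate C: E = 116.0 GPa, ρ = 8926 kg/m³
  candidate J: E = 323.0 GPa, ρ = 10250 kg/m³
  candidate G: E = 408.1 GPa, ρ = 19300 kg/m³
  candidate X: E = 66.24 GPa, ρ = 1633 kg/m³
  candidate B: E = 203.4 GPa, ρ = 7890 kg/m³
  candidate Y: E = 3.820 GPa, ρ = 1310 kg/m³
  candidate W: E = 45.02 GPa, ρ = 1794 kg/m³
  candidate X: M = 40.6 MN·m/kg
  candidate J: M = 31.5 MN·m/kg
  candidate B: M = 25.8 MN·m/kg
  candidate W: M = 25.1 MN·m/kg
  candidate G: M = 21.1 MN·m/kg
  candidate C: M = 13.0 MN·m/kg
  candidate Y: M = 2.92 MN·m/kg
Candidate X has the largest M.

candidate X, M = 40.6 MN·m/kg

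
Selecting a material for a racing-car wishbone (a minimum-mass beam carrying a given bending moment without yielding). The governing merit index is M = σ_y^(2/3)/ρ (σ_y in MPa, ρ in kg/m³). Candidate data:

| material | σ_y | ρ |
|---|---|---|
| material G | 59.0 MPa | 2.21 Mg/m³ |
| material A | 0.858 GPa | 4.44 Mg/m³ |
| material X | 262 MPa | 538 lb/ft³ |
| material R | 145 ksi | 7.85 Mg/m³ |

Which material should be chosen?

Putting every candidate on a common basis:
  material G: σ_y = 59.00 MPa, ρ = 2210 kg/m³
  material A: σ_y = 858.0 MPa, ρ = 4440 kg/m³
  material X: σ_y = 262.0 MPa, ρ = 8618 kg/m³
  material R: σ_y = 999.7 MPa, ρ = 7850 kg/m³
  material A: M = 20.3×10⁻³
  material R: M = 12.7×10⁻³
  material G: M = 6.86×10⁻³
  material X: M = 4.75×10⁻³
Highest index: material A.

material A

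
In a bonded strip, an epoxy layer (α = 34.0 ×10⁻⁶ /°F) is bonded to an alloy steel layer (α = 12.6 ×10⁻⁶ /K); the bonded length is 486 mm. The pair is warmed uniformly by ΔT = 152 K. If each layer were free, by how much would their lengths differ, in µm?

3590 µm

epoxy: α = 34.0×10⁻⁶/°F × 9/5 = 61.2×10⁻⁶/K.
Δα = |61.2 − 12.6|×10⁻⁶/K = 48.6×10⁻⁶/K.
ΔL_mismatch = Δα·L·ΔT = 48.6×10⁻⁶ × 486.0 mm × 152.0 K = 3590 µm.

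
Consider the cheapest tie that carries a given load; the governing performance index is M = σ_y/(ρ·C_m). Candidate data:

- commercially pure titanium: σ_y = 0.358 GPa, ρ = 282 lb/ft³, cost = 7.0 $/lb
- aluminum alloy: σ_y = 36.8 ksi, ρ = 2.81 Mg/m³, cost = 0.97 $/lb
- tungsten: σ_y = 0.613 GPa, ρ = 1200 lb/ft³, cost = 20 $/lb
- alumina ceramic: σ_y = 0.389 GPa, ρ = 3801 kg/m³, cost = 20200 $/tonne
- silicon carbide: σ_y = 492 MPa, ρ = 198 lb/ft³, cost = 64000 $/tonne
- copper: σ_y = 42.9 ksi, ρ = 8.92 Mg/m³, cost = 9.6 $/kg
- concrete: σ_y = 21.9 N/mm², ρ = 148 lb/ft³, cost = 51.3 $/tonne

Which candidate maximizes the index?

Putting every candidate on a common basis:
  commercially pure titanium: σ_y = 358.0 MPa, ρ = 4517 kg/m³, cost = 15.43 $/kg
  aluminum alloy: σ_y = 253.7 MPa, ρ = 2810 kg/m³, cost = 2.138 $/kg
  tungsten: σ_y = 613.0 MPa, ρ = 19220 kg/m³, cost = 44.09 $/kg
  alumina ceramic: σ_y = 389.0 MPa, ρ = 3801 kg/m³, cost = 20.20 $/kg
  silicon carbide: σ_y = 492.0 MPa, ρ = 3172 kg/m³, cost = 64.00 $/kg
  copper: σ_y = 295.8 MPa, ρ = 8920 kg/m³, cost = 9.600 $/kg
  concrete: σ_y = 21.90 MPa, ρ = 2371 kg/m³, cost = 0.05130 $/kg
  concrete: M = 180 kN·m per $
  aluminum alloy: M = 42.2 kN·m per $
  commercially pure titanium: M = 5.14 kN·m per $
  alumina ceramic: M = 5.07 kN·m per $
  copper: M = 3.45 kN·m per $
  silicon carbide: M = 2.42 kN·m per $
  tungsten: M = 0.723 kN·m per $
Concrete ranks first.

concrete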